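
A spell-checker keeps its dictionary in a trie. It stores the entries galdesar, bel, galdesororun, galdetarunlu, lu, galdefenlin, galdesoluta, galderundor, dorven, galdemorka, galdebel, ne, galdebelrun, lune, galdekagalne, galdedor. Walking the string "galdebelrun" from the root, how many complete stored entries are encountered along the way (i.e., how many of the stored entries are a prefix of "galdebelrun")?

2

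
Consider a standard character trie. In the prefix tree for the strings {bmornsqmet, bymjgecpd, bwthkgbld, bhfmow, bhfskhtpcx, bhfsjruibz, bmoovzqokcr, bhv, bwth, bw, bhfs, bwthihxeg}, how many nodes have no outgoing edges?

A leaf is a node with no children — equivalently, the end of a word that is not a proper prefix of any other stored word.
Those words: "bhfmow", "bhfsjruibz", "bhfskhtpcx", "bhv", "bmoovzqokcr", "bmornsqmet", "bwthihxeg", "bwthkgbld", "bymjgecpd"
Leaf count: 9

9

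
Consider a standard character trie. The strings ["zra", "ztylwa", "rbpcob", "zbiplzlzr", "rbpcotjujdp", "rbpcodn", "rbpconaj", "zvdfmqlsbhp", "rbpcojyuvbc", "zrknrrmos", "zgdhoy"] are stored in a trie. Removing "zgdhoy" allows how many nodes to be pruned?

5

After clearing the end-marker at "zgdhoy", prune upward until reaching a node still needed by another word.
The suffix "gdhoy" (5 nodes) is used only by "zgdhoy"; the node for "z" still has the child "r", so pruning stops there.
Nodes removed: 5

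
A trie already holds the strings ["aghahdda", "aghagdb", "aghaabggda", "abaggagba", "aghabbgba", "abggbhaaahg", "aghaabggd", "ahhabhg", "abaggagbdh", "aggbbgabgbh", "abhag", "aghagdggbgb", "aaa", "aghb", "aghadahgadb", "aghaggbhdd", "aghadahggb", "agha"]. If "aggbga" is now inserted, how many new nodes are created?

2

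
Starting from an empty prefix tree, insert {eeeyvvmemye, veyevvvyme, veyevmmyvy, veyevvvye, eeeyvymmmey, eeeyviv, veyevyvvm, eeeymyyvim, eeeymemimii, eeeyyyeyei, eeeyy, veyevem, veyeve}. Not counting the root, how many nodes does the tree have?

59

For each word, the new-node count is its length minus the longest prefix already in the trie:
  "eeeyvvmemye" → 11 new (e, e, e, y, v, v, m, e, m, y, e)
  "veyevvvyme" → 10 new (v, e, y, e, v, v, v, y, m, e)
  "veyevmmyvy" → prefix "veyev" already present; 5 new (m, m, y, v, y)
  "veyevvvye" → prefix "veyevvvy" already present; 1 new (e)
  "eeeyvymmmey" → prefix "eeeyv" already present; 6 new (y, m, m, m, e, y)
  "eeeyviv" → prefix "eeeyv" already present; 2 new (i, v)
  "veyevyvvm" → prefix "veyev" already present; 4 new (y, v, v, m)
  "eeeymyyvim" → prefix "eeey" already present; 6 new (m, y, y, v, i, m)
  "eeeymemimii" → prefix "eeeym" already present; 6 new (e, m, i, m, i, i)
  "eeeyyyeyei" → prefix "eeey" already present; 6 new (y, y, e, y, e, i)
  "eeeyy" → prefix "eeeyy" already present; 0 new (none)
  "veyevem" → prefix "veyev" already present; 2 new (e, m)
  "veyeve" → prefix "veyeve" already present; 0 new (none)
Total nodes = 11 + 10 + 5 + 1 + 6 + 2 + 4 + 6 + 6 + 6 + 0 + 2 + 0 = 59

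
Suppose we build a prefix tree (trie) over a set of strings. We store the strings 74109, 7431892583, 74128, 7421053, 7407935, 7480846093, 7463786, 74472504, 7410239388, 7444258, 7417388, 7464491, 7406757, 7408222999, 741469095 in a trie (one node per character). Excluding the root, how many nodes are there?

Insert word by word; a character creates a node only if that edge doesn't already exist:
  "74109" → 5 new (7, 4, 1, 0, 9)
  "7431892583" → prefix "74" already present; 8 new (3, 1, 8, 9, 2, 5, 8, 3)
  "74128" → prefix "741" already present; 2 new (2, 8)
  "7421053" → prefix "74" already present; 5 new (2, 1, 0, 5, 3)
  "7407935" → prefix "74" already present; 5 new (0, 7, 9, 3, 5)
  "7480846093" → prefix "74" already present; 8 new (8, 0, 8, 4, 6, 0, 9, 3)
  "7463786" → prefix "74" already present; 5 new (6, 3, 7, 8, 6)
  "74472504" → prefix "74" already present; 6 new (4, 7, 2, 5, 0, 4)
  "7410239388" → prefix "7410" already present; 6 new (2, 3, 9, 3, 8, 8)
  "7444258" → prefix "744" already present; 4 new (4, 2, 5, 8)
  "7417388" → prefix "741" already present; 4 new (7, 3, 8, 8)
  "7464491" → prefix "746" already present; 4 new (4, 4, 9, 1)
  "7406757" → prefix "740" already present; 4 new (6, 7, 5, 7)
  "7408222999" → prefix "740" already present; 7 new (8, 2, 2, 2, 9, 9, 9)
  "741469095" → prefix "741" already present; 6 new (4, 6, 9, 0, 9, 5)
Total nodes = 5 + 8 + 2 + 5 + 5 + 8 + 5 + 6 + 6 + 4 + 4 + 4 + 4 + 7 + 6 = 79

79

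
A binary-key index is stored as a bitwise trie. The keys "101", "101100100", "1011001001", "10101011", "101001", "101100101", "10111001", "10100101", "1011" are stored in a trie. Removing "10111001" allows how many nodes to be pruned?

4

After clearing the end-marker at "10111001", prune upward until reaching a node still needed by another word.
The suffix "1001" (4 nodes) is used only by "10111001"; the node for "1011" still has the child "0", so pruning stops there.
Nodes removed: 4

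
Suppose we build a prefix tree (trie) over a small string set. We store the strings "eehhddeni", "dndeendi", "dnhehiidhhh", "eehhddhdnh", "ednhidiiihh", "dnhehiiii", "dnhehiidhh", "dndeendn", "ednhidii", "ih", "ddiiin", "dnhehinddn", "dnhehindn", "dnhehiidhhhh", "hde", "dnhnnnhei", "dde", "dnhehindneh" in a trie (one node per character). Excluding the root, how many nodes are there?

68

Insert word by word; a character creates a node only if that edge doesn't already exist:
  "eehhddeni" → 9 new (e, e, h, h, d, d, e, n, i)
  "dndeendi" → 8 new (d, n, d, e, e, n, d, i)
  "dnhehiidhhh" → prefix "dn" already present; 9 new (h, e, h, i, i, d, h, h, h)
  "eehhddhdnh" → prefix "eehhdd" already present; 4 new (h, d, n, h)
  "ednhidiiihh" → prefix "e" already present; 10 new (d, n, h, i, d, i, i, i, h, h)
  "dnhehiiii" → prefix "dnhehii" already present; 2 new (i, i)
  "dnhehiidhh" → prefix "dnhehiidhh" already present; 0 new (none)
  "dndeendn" → prefix "dndeend" already present; 1 new (n)
  "ednhidii" → prefix "ednhidii" already present; 0 new (none)
  "ih" → 2 new (i, h)
  "ddiiin" → prefix "d" already present; 5 new (d, i, i, i, n)
  "dnhehinddn" → prefix "dnhehi" already present; 4 new (n, d, d, n)
  "dnhehindn" → prefix "dnhehind" already present; 1 new (n)
  "dnhehiidhhhh" → prefix "dnhehiidhhh" already present; 1 new (h)
  "hde" → 3 new (h, d, e)
  "dnhnnnhei" → prefix "dnh" already present; 6 new (n, n, n, h, e, i)
  "dde" → prefix "dd" already present; 1 new (e)
  "dnhehindneh" → prefix "dnhehindn" already present; 2 new (e, h)
Total nodes = 9 + 8 + 9 + 4 + 10 + 2 + 0 + 1 + 0 + 2 + 5 + 4 + 1 + 1 + 3 + 6 + 1 + 2 = 68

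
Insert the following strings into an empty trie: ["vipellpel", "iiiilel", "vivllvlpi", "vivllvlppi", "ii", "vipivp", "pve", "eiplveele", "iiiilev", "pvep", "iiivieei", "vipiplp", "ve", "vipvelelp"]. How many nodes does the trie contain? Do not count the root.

57

Insert word by word; a character creates a node only if that edge doesn't already exist:
  "vipellpel" → 9 new (v, i, p, e, l, l, p, e, l)
  "iiiilel" → 7 new (i, i, i, i, l, e, l)
  "vivllvlpi" → prefix "vi" already present; 7 new (v, l, l, v, l, p, i)
  "vivllvlppi" → prefix "vivllvlp" already present; 2 new (p, i)
  "ii" → prefix "ii" already present; 0 new (none)
  "vipivp" → prefix "vip" already present; 3 new (i, v, p)
  "pve" → 3 new (p, v, e)
  "eiplveele" → 9 new (e, i, p, l, v, e, e, l, e)
  "iiiilev" → prefix "iiiile" already present; 1 new (v)
  "pvep" → prefix "pve" already present; 1 new (p)
  "iiivieei" → prefix "iii" already present; 5 new (v, i, e, e, i)
  "vipiplp" → prefix "vipi" already present; 3 new (p, l, p)
  "ve" → prefix "v" already present; 1 new (e)
  "vipvelelp" → prefix "vip" already present; 6 new (v, e, l, e, l, p)
Total nodes = 9 + 7 + 7 + 2 + 0 + 3 + 3 + 9 + 1 + 1 + 5 + 3 + 1 + 6 = 57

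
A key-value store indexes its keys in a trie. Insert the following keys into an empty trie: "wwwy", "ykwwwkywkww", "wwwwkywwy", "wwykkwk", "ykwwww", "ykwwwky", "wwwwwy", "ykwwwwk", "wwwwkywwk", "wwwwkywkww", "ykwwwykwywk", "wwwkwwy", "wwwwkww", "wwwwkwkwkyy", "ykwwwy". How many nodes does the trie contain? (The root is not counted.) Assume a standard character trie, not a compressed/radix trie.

51

Insert word by word; a character creates a node only if that edge doesn't already exist:
  "wwwy" → 4 new (w, w, w, y)
  "ykwwwkywkww" → 11 new (y, k, w, w, w, k, y, w, k, w, w)
  "wwwwkywwy" → prefix "www" already present; 6 new (w, k, y, w, w, y)
  "wwykkwk" → prefix "ww" already present; 5 new (y, k, k, w, k)
  "ykwwww" → prefix "ykwww" already present; 1 new (w)
  "ykwwwky" → prefix "ykwwwky" already present; 0 new (none)
  "wwwwwy" → prefix "wwww" already present; 2 new (w, y)
  "ykwwwwk" → prefix "ykwwww" already present; 1 new (k)
  "wwwwkywwk" → prefix "wwwwkyww" already present; 1 new (k)
  "wwwwkywkww" → prefix "wwwwkyw" already present; 3 new (k, w, w)
  "ykwwwykwywk" → prefix "ykwww" already present; 6 new (y, k, w, y, w, k)
  "wwwkwwy" → prefix "www" already present; 4 new (k, w, w, y)
  "wwwwkww" → prefix "wwwwk" already present; 2 new (w, w)
  "wwwwkwkwkyy" → prefix "wwwwkw" already present; 5 new (k, w, k, y, y)
  "ykwwwy" → prefix "ykwwwy" already present; 0 new (none)
Total nodes = 4 + 11 + 6 + 5 + 1 + 0 + 2 + 1 + 1 + 3 + 6 + 4 + 2 + 5 + 0 = 51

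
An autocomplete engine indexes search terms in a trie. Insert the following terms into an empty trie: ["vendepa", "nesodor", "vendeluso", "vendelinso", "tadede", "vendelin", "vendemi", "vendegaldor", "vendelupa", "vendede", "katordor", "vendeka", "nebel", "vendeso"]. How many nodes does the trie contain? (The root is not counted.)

55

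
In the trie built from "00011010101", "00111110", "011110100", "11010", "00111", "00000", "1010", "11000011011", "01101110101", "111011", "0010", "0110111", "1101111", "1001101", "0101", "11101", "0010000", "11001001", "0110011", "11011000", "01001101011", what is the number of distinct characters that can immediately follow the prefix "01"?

2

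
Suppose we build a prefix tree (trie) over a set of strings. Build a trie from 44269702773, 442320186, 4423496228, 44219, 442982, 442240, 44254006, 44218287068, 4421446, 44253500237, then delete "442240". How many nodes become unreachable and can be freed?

3

Walk "442240" from the leaf back toward the root, removing each node that no remaining word uses.
The suffix "240" (3 nodes) is used only by "442240"; the node for "442" still has the child "6", so pruning stops there.
Nodes removed: 3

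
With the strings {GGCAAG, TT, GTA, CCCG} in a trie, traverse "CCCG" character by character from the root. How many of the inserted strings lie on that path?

1

Check each prefix of "CCCG" against the stored set — each match is an end-marker on the path.
Prefixes of the query that are stored words: "CCCG"
Count: 1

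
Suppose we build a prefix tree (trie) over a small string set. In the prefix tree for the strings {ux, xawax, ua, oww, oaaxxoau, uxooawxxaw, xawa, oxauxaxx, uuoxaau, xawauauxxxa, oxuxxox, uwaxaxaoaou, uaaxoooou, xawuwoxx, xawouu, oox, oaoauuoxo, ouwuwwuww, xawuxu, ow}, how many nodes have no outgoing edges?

A leaf is a node with no children — equivalently, the end of a word that is not a proper prefix of any other stored word.
Those words: "oaaxxoau", "oaoauuoxo", "oox", "ouwuwwuww", "oww", "oxauxaxx", "oxuxxox", "uaaxoooou", "uuoxaau", "uwaxaxaoaou", "uxooawxxaw", "xawauauxxxa", "xawax", "xawouu", "xawuwoxx", "xawuxu"
Leaf count: 16

16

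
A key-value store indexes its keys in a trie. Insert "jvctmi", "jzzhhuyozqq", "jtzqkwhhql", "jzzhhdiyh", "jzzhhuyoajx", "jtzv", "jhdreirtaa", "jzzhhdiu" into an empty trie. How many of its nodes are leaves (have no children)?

Leaves are exactly the stored words that no other stored word extends.
Those words: "jhdreirtaa", "jtzqkwhhql", "jtzv", "jvctmi", "jzzhhdiu", "jzzhhdiyh", "jzzhhuyoajx", "jzzhhuyozqq"
Leaf count: 8

8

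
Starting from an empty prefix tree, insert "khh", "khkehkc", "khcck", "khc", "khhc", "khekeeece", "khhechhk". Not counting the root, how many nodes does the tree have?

24

Count nodes per top-level branch (shared prefixes stored once):
  'k'-branch (khc, khcck, khekeeece, khh, khhc, khhechhk, khkehkc): 24 nodes
Sum: 24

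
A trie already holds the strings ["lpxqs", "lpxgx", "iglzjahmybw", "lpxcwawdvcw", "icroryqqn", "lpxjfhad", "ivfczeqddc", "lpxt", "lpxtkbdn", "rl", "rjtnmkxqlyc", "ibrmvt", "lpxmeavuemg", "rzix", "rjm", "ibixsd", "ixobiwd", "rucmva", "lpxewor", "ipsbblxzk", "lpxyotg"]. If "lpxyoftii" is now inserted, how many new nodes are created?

"lpxyo" is already a path in the trie; the remaining "ftii" must be added.
New nodes needed: |"lpxyoftii"| − 5 = 9 − 5 = 4.

4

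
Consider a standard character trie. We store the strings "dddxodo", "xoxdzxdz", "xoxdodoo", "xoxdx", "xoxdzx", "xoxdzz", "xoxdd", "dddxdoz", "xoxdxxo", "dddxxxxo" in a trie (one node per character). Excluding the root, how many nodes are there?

31

Insert word by word; a character creates a node only if that edge doesn't already exist:
  "dddxodo" → 7 new (d, d, d, x, o, d, o)
  "xoxdzxdz" → 8 new (x, o, x, d, z, x, d, z)
  "xoxdodoo" → prefix "xoxd" already present; 4 new (o, d, o, o)
  "xoxdx" → prefix "xoxd" already present; 1 new (x)
  "xoxdzx" → prefix "xoxdzx" already present; 0 new (none)
  "xoxdzz" → prefix "xoxdz" already present; 1 new (z)
  "xoxdd" → prefix "xoxd" already present; 1 new (d)
  "dddxdoz" → prefix "dddx" already present; 3 new (d, o, z)
  "xoxdxxo" → prefix "xoxdx" already present; 2 new (x, o)
  "dddxxxxo" → prefix "dddx" already present; 4 new (x, x, x, o)
Total nodes = 7 + 8 + 4 + 1 + 0 + 1 + 1 + 3 + 2 + 4 = 31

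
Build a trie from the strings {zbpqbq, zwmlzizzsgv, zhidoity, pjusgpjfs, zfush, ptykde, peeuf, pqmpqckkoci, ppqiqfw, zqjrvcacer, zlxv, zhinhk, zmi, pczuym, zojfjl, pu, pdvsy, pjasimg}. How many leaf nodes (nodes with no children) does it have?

18

A leaf is a node with no children — equivalently, the end of a word that is not a proper prefix of any other stored word.
Those words: "pczuym", "pdvsy", "peeuf", "pjasimg", "pjusgpjfs", "ppqiqfw", "pqmpqckkoci", "ptykde", "pu", "zbpqbq", "zfush", "zhidoity", "zhinhk", "zlxv", "zmi", "zojfjl", "zqjrvcacer", "zwmlzizzsgv"
Leaf count: 18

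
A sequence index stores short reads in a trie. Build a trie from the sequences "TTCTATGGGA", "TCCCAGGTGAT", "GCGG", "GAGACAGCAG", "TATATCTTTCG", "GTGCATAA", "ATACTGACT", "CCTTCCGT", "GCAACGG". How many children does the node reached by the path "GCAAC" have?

Follow the path "GCAAC" to its node, then look at its outgoing edges.
Distinct next characters after "GCAAC": G.
That node has 1 child edge.

1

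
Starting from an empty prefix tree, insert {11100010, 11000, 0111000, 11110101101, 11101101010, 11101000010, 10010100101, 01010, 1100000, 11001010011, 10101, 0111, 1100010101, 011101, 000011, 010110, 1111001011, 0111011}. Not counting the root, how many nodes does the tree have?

83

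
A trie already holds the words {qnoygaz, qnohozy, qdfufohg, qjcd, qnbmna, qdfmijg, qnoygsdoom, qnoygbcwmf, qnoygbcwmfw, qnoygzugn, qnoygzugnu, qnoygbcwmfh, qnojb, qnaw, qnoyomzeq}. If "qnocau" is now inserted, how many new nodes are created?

3

The longest prefix of "qnocau" already in the trie is "qno" (length 3).
Each of the 3 remaining characters creates one node.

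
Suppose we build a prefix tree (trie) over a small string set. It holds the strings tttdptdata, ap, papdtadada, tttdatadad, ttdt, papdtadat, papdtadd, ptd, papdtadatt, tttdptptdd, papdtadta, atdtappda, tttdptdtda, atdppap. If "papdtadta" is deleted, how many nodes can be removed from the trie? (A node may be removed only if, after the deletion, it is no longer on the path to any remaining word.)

2

Walk "papdtadta" from the leaf back toward the root, removing each node that no remaining word uses.
The suffix "ta" (2 nodes) is used only by "papdtadta"; the node for "papdtad" still has the child "a", so pruning stops there.
Nodes removed: 2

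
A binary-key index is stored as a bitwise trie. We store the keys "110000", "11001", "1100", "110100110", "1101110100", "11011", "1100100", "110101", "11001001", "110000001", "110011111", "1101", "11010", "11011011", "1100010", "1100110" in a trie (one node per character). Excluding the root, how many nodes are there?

36

Count nodes per top-level branch (shared prefixes stored once):
  '1'-branch (1100, 110000, 110000001, 1100010, 11001, 1100100, 11001001, 1100110, 110011111, 1101, 11010, 110100110, 110101, 11011, 11011011, 1101110100): 36 nodes
Sum: 36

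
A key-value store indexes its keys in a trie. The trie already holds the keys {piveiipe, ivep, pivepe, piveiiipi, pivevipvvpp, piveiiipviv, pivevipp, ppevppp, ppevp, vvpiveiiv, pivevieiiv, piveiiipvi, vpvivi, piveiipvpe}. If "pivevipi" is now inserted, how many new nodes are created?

1

The longest prefix of "pivevipi" already in the trie is "pivevip" (length 7).
New nodes needed: |"pivevipi"| − 7 = 8 − 7 = 1.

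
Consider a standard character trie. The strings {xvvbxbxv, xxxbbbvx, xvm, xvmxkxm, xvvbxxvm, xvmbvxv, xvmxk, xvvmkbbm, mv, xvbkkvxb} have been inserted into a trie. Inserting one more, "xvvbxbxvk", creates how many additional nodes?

1

Walking "xvvbxbxvk" from the root, the first 8 characters ("xvvbxbxv") follow existing edges; "k" is the first miss.
New nodes needed: |"xvvbxbxvk"| − 8 = 9 − 8 = 1.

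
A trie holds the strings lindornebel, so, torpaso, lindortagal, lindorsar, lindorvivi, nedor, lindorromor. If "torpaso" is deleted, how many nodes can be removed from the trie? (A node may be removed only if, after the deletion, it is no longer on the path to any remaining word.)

7

After clearing the end-marker at "torpaso", prune upward until reaching a node still needed by another word.
No other word shares any prefix with "torpaso", so all 7 of its nodes go.
Nodes removed: 7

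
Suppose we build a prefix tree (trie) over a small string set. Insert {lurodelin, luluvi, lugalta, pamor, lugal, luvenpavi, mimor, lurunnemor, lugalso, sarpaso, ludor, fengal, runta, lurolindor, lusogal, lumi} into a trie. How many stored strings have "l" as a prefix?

11

Filter for entries beginning with "l":
Matches: "ludor", "lugal", "lugalso", "lugalta", "luluvi", "lumi", "lurodelin", "lurolindor", "lurunnemor", "lusogal", "luvenpavi"
Count: 11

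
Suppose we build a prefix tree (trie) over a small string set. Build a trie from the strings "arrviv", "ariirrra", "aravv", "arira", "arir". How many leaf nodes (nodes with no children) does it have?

A leaf is a node with no children — equivalently, the end of a word that is not a proper prefix of any other stored word.
Those words: "aravv", "ariirrra", "arira", "arrviv"
Leaf count: 4

4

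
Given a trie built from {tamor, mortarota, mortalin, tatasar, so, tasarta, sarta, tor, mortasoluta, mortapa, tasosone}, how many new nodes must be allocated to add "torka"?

2

The longest prefix of "torka" already in the trie is "tor" (length 3).
So 5 − 3 = 2 new nodes.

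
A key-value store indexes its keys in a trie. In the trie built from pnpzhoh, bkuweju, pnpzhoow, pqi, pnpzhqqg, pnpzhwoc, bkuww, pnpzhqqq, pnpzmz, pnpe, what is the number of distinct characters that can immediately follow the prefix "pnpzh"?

3

Walk "pnpzh" from the root, arriving at one node.
Distinct next characters after "pnpzh": o, q, w.
That node has 3 child edges.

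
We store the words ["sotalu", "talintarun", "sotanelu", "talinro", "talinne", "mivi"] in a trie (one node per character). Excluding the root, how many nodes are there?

28

Count nodes per top-level branch (shared prefixes stored once):
  'm'-branch (mivi): 4 nodes
  's'-branch (sotalu, sotanelu): 10 nodes
  't'-branch (talinne, talinro, talintarun): 14 nodes
Sum: 28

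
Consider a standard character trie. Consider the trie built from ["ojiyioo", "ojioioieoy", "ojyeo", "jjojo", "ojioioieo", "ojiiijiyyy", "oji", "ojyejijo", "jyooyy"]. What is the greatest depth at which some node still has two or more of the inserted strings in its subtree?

9

The deepest shared node is where two words last agree before diverging.
"ojioioieo" and "ojioioieoy" agree on "ojioioieo" (9 characters) before diverging; nothing deeper is shared.
Longest shared-prefix length: 9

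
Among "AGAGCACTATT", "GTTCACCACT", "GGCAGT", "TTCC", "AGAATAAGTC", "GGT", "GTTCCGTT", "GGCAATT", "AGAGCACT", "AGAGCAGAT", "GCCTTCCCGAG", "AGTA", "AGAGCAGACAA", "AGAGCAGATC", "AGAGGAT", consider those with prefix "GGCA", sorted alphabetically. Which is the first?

Words with prefix "GGCA", in lexicographic order: "GGCAATT", "GGCAGT"
Position 1: GGCAATT

GGCAATT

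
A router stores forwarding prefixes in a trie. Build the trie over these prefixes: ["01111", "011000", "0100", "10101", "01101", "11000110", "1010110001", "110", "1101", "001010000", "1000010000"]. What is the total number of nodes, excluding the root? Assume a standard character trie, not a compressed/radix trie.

45

Trace insertions, counting only characters that open a new branch:
  "01111" → 5 new (0, 1, 1, 1, 1)
  "011000" → prefix "011" already present; 3 new (0, 0, 0)
  "0100" → prefix "01" already present; 2 new (0, 0)
  "10101" → 5 new (1, 0, 1, 0, 1)
  "01101" → prefix "0110" already present; 1 new (1)
  "11000110" → prefix "1" already present; 7 new (1, 0, 0, 0, 1, 1, 0)
  "1010110001" → prefix "10101" already present; 5 new (1, 0, 0, 0, 1)
  "110" → prefix "110" already present; 0 new (none)
  "1101" → prefix "110" already present; 1 new (1)
  "001010000" → prefix "0" already present; 8 new (0, 1, 0, 1, 0, 0, 0, 0)
  "1000010000" → prefix "10" already present; 8 new (0, 0, 0, 1, 0, 0, 0, 0)
Total nodes = 5 + 3 + 2 + 5 + 1 + 7 + 5 + 0 + 1 + 8 + 8 = 45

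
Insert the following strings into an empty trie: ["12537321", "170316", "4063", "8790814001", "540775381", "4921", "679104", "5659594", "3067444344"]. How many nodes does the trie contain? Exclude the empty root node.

61

Count nodes per top-level branch (shared prefixes stored once):
  '1'-branch (12537321, 170316): 13 nodes
  '3'-branch (3067444344): 10 nodes
  '4'-branch (4063, 4921): 7 nodes
  '5'-branch (540775381, 5659594): 15 nodes
  '6'-branch (679104): 6 nodes
  '8'-branch (8790814001): 10 nodes
Sum: 61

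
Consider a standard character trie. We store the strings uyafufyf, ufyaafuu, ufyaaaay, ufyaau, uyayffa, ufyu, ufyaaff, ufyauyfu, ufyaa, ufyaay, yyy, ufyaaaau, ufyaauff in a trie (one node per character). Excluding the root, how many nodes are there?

36

Trie structure (* marks end of a word):
(root)
├─ u
│  ├─ f
│  │  └─ y
│  │     ├─ a
│  │     │  ├─ a *
│  │     │  │  ├─ a
│  │     │  │  │  └─ a
│  │     │  │  │     ├─ u *
│  │     │  │  │     └─ y *
│  │     │  │  ├─ f
│  │     │  │  │  ├─ f *
│  │     │  │  │  └─ u
│  │     │  │  │     └─ u *
│  │     │  │  ├─ u *
│  │     │  │  │  └─ f
│  │     │  │  │     └─ f *
│  │     │  │  └─ y *
│  │     │  └─ u
│  │     │     └─ y
│  │     │        └─ f
│  │     │           └─ u *
│  │     └─ u *
│  └─ y
│     └─ a
│        ├─ f
│        │  └─ u
│        │     └─ f
│        │        └─ y
│        │           └─ f *
│        └─ y
│           └─ f
│              └─ f
│                 └─ a *
└─ y
   └─ y
      └─ y *
Counting every labelled node above: 36.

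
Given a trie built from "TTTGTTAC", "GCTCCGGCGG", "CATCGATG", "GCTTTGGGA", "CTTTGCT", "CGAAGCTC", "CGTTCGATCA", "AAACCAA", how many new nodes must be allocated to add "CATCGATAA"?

Walking "CATCGATAA" from the root, the first 7 characters ("CATCGAT") follow existing edges; "A" is the first miss.
New nodes needed: |"CATCGATAA"| − 7 = 9 − 7 = 2.

2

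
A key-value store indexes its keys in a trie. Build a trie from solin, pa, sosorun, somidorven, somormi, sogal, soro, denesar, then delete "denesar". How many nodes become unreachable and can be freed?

Walk "denesar" from the leaf back toward the root, removing each node that no remaining word uses.
No other word shares any prefix with "denesar", so all 7 of its nodes go.
Nodes removed: 7

7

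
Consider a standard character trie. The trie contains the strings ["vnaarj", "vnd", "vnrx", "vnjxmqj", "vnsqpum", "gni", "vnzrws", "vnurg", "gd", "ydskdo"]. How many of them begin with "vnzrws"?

1

Filter for entries beginning with "vnzrws":
Words under "vnzrws": vnzrws
Count: 1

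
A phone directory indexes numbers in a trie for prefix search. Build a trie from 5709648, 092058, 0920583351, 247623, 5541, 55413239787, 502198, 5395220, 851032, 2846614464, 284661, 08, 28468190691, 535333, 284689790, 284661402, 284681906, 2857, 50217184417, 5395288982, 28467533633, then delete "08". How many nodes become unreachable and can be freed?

After clearing the end-marker at "08", prune upward until reaching a node still needed by another word.
The suffix "8" (1 node) is used only by "08"; the node for "0" still has the child "9", so pruning stops there.
Nodes removed: 1

1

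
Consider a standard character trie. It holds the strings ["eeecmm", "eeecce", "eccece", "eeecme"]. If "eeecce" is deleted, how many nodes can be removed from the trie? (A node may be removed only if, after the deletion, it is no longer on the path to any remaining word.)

A node on "eeecce"'s path can go only if nothing else ends at it or branches off below it.
The suffix "ce" (2 nodes) is used only by "eeecce"; the node for "eeec" still has the child "m", so pruning stops there.
Nodes removed: 2

2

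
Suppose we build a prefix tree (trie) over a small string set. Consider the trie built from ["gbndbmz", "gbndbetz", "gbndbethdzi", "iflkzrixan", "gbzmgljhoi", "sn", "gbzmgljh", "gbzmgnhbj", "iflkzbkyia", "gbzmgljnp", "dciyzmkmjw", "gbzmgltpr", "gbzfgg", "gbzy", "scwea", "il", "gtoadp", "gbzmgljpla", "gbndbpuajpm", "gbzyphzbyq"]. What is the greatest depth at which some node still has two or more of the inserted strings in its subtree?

8

The deepest shared node is where two words last agree before diverging.
"gbzmgljh" and "gbzmgljhoi" agree on "gbzmgljh" (8 characters) before diverging; nothing deeper is shared.
Longest shared-prefix length: 8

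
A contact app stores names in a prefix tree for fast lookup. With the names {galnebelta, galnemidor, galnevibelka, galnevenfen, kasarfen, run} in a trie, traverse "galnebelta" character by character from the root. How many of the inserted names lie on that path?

1

Traverse "galnebelta" character by character; count nodes along the way that are marked as word ends.
Prefixes of the query that are stored words: "galnebelta"
Count: 1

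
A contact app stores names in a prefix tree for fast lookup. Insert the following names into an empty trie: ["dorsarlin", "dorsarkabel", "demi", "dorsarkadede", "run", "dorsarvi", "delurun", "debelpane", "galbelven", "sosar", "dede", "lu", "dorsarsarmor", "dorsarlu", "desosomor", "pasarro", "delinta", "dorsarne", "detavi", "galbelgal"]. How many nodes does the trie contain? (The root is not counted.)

Insert word by word; a character creates a node only if that edge doesn't already exist:
  "dorsarlin" → 9 new (d, o, r, s, a, r, l, i, n)
  "dorsarkabel" → prefix "dorsar" already present; 5 new (k, a, b, e, l)
  "demi" → prefix "d" already present; 3 new (e, m, i)
  "dorsarkadede" → prefix "dorsarka" already present; 4 new (d, e, d, e)
  "run" → 3 new (r, u, n)
  "dorsarvi" → prefix "dorsar" already present; 2 new (v, i)
  "delurun" → prefix "de" already present; 5 new (l, u, r, u, n)
  "debelpane" → prefix "de" already present; 7 new (b, e, l, p, a, n, e)
  "galbelven" → 9 new (g, a, l, b, e, l, v, e, n)
  "sosar" → 5 new (s, o, s, a, r)
  "dede" → prefix "de" already present; 2 new (d, e)
  "lu" → 2 new (l, u)
  "dorsarsarmor" → prefix "dorsar" already present; 6 new (s, a, r, m, o, r)
  "dorsarlu" → prefix "dorsarl" already present; 1 new (u)
  "desosomor" → prefix "de" already present; 7 new (s, o, s, o, m, o, r)
  "pasarro" → 7 new (p, a, s, a, r, r, o)
  "delinta" → prefix "del" already present; 4 new (i, n, t, a)
  "dorsarne" → prefix "dorsar" already present; 2 new (n, e)
  "detavi" → prefix "de" already present; 4 new (t, a, v, i)
  "galbelgal" → prefix "galbel" already present; 3 new (g, a, l)
Total nodes = 9 + 5 + 3 + 4 + 3 + 2 + 5 + 7 + 9 + 5 + 2 + 2 + 6 + 1 + 7 + 7 + 4 + 2 + 4 + 3 = 90

90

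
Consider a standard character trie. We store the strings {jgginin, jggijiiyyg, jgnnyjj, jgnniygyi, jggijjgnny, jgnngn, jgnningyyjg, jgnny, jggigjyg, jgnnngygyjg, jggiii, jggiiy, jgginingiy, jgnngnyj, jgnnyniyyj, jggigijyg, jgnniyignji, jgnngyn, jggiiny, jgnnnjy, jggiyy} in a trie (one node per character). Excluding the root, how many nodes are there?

Insert word by word; a character creates a node only if that edge doesn't already exist:
  "jgginin" → 7 new (j, g, g, i, n, i, n)
  "jggijiiyyg" → prefix "jggi" already present; 6 new (j, i, i, y, y, g)
  "jgnnyjj" → prefix "jg" already present; 5 new (n, n, y, j, j)
  "jgnniygyi" → prefix "jgnn" already present; 5 new (i, y, g, y, i)
  "jggijjgnny" → prefix "jggij" already present; 5 new (j, g, n, n, y)
  "jgnngn" → prefix "jgnn" already present; 2 new (g, n)
  "jgnningyyjg" → prefix "jgnni" already present; 6 new (n, g, y, y, j, g)
  "jgnny" → prefix "jgnny" already present; 0 new (none)
  "jggigjyg" → prefix "jggi" already present; 4 new (g, j, y, g)
  "jgnnngygyjg" → prefix "jgnn" already present; 7 new (n, g, y, g, y, j, g)
  "jggiii" → prefix "jggi" already present; 2 new (i, i)
  "jggiiy" → prefix "jggii" already present; 1 new (y)
  "jgginingiy" → prefix "jgginin" already present; 3 new (g, i, y)
  "jgnngnyj" → prefix "jgnngn" already present; 2 new (y, j)
  "jgnnyniyyj" → prefix "jgnny" already present; 5 new (n, i, y, y, j)
  "jggigijyg" → prefix "jggig" already present; 4 new (i, j, y, g)
  "jgnniyignji" → prefix "jgnniy" already present; 5 new (i, g, n, j, i)
  "jgnngyn" → prefix "jgnng" already present; 2 new (y, n)
  "jggiiny" → prefix "jggii" already present; 2 new (n, y)
  "jgnnnjy" → prefix "jgnnn" already present; 2 new (j, y)
  "jggiyy" → prefix "jggi" already present; 2 new (y, y)
Total nodes = 7 + 6 + 5 + 5 + 5 + 2 + 6 + 0 + 4 + 7 + 2 + 1 + 3 + 2 + 5 + 4 + 5 + 2 + 2 + 2 + 2 = 77

77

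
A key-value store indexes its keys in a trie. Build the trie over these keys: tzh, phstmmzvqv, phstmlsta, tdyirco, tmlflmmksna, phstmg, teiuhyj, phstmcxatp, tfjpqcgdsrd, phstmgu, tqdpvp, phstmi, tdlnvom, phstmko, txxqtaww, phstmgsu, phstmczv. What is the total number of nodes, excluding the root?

80

Count nodes per top-level branch (shared prefixes stored once):
  'p'-branch (phstmcxatp, phstmczv, phstmg, phstmgsu, phstmgu, phstmi, phstmko, phstmlsta, phstmmzvqv): 28 nodes
  't'-branch (tdlnvom, tdyirco, teiuhyj, tfjpqcgdsrd, tmlflmmksna, tqdpvp, txxqtaww, tzh): 52 nodes
Sum: 80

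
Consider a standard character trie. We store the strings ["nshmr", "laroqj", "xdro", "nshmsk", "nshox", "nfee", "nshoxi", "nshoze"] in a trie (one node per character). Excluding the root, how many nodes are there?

Trace insertions, counting only characters that open a new branch:
  "nshmr" → 5 new (n, s, h, m, r)
  "laroqj" → 6 new (l, a, r, o, q, j)
  "xdro" → 4 new (x, d, r, o)
  "nshmsk" → prefix "nshm" already present; 2 new (s, k)
  "nshox" → prefix "nsh" already present; 2 new (o, x)
  "nfee" → prefix "n" already present; 3 new (f, e, e)
  "nshoxi" → prefix "nshox" already present; 1 new (i)
  "nshoze" → prefix "nsho" already present; 2 new (z, e)
Total nodes = 5 + 6 + 4 + 2 + 2 + 3 + 1 + 2 = 25

25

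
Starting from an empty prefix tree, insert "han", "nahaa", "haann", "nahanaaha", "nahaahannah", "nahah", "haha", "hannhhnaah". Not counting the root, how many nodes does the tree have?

Trie structure (* marks end of a word):
(root)
├─ h
│  └─ a
│     ├─ a
│     │  └─ n
│     │     └─ n *
│     ├─ h
│     │  └─ a *
│     └─ n *
│        └─ n
│           └─ h
│              └─ h
│                 └─ n
│                    └─ a
│                       └─ a
│                          └─ h *
└─ n
   └─ a
      └─ h
         └─ a
            ├─ a *
            │  └─ h
            │     └─ a
            │        └─ n
            │           └─ n
            │              └─ a
            │                 └─ h *
            ├─ h *
            └─ n
               └─ a
                  └─ a
                     └─ h
                        └─ a *
Counting every labelled node above: 32.

32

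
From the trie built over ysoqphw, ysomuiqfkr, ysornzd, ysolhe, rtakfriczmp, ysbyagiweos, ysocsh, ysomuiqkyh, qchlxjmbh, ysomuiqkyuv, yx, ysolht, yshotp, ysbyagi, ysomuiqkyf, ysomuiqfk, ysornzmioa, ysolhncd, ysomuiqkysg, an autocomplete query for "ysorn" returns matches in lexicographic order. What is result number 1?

Filter for "ysorn…" and sort: "ysornzd", "ysornzmioa"
Position 1: ysornzd

ysornzd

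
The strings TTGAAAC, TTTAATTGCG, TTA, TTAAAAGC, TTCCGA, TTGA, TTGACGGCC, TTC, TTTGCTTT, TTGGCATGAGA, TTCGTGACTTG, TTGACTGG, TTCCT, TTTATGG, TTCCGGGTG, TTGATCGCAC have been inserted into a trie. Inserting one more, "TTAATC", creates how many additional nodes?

2

Walking "TTAATC" from the root, the first 4 characters ("TTAA") follow existing edges; "T" is the first miss.
Each of the 2 remaining characters creates one node.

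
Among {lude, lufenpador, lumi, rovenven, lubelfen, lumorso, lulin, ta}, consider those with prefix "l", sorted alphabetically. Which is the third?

lufenpador

Filter for "l…" and sort: "lubelfen", "lude", "lufenpador", "lulin", "lumi", "lumorso"
The 3rd is lufenpador.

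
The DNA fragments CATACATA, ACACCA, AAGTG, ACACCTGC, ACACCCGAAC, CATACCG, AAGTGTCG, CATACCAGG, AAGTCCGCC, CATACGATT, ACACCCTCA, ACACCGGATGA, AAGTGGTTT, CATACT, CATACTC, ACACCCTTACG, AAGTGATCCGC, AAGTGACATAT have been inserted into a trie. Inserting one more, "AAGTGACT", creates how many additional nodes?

The longest prefix of "AAGTGACT" already in the trie is "AAGTGAC" (length 7).
Each of the 1 remaining characters creates one node.

1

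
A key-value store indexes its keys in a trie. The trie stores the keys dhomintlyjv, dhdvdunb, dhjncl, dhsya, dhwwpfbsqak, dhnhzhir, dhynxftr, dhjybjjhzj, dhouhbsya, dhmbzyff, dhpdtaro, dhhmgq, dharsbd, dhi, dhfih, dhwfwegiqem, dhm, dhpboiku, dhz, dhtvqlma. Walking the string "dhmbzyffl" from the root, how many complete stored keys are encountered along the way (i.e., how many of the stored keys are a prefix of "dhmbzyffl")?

2

Traverse "dhmbzyffl" character by character; count nodes along the way that are marked as word ends.
Prefixes of the query that are stored words: "dhm", "dhmbzyff"
Count: 2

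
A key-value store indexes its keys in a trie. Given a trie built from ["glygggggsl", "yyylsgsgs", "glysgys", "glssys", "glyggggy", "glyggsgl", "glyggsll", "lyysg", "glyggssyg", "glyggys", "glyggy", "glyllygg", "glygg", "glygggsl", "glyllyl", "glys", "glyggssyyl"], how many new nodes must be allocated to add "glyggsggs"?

Walking "glyggsggs" from the root, the first 7 characters ("glyggsg") follow existing edges; "g" is the first miss.
So 9 − 7 = 2 new nodes.

2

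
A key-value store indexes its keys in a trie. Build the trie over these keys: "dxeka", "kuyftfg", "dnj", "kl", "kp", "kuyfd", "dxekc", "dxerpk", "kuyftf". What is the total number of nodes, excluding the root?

Insert word by word; a character creates a node only if that edge doesn't already exist:
  "dxeka" → 5 new (d, x, e, k, a)
  "kuyftfg" → 7 new (k, u, y, f, t, f, g)
  "dnj" → prefix "d" already present; 2 new (n, j)
  "kl" → prefix "k" already present; 1 new (l)
  "kp" → prefix "k" already present; 1 new (p)
  "kuyfd" → prefix "kuyf" already present; 1 new (d)
  "dxekc" → prefix "dxek" already present; 1 new (c)
  "dxerpk" → prefix "dxe" already present; 3 new (r, p, k)
  "kuyftf" → prefix "kuyftf" already present; 0 new (none)
Total nodes = 5 + 7 + 2 + 1 + 1 + 1 + 1 + 3 + 0 = 21

21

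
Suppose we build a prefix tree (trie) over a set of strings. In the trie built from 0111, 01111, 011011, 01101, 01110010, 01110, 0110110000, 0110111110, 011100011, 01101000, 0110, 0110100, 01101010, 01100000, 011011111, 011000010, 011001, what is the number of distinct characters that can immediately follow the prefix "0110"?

2

Follow the path "0110" to its node, then look at its outgoing edges.
Distinct next characters after "0110": 0, 1.
That node has 2 child edges.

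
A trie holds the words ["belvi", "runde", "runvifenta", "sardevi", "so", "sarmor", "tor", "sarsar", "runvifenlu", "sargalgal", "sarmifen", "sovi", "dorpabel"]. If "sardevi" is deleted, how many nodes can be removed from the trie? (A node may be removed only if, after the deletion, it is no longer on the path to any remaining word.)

A node on "sardevi"'s path can go only if nothing else ends at it or branches off below it.
The suffix "devi" (4 nodes) is used only by "sardevi"; the node for "sar" still has the child "m", so pruning stops there.
Nodes removed: 4

4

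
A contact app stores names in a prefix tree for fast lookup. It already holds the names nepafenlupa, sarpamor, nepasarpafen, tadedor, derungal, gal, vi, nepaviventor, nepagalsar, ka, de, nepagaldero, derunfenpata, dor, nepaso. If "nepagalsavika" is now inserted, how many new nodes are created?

4

Walking "nepagalsavika" from the root, the first 9 characters ("nepagalsa") follow existing edges; "v" is the first miss.
New nodes needed: |"nepagalsavika"| − 9 = 13 − 9 = 4.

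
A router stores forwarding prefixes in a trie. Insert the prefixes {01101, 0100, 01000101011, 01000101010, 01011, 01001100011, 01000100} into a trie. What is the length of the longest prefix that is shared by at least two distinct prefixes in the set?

Look for the deepest trie node that still has at least two words in its subtree.
"01000101010" and "01000101011" agree on "0100010101" (10 characters) before diverging; nothing deeper is shared.
Longest shared-prefix length: 10

10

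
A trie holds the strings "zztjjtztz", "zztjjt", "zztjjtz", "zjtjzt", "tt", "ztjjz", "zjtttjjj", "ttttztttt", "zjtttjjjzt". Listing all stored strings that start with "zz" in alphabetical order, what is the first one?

Filter for "zz…" and sort: "zztjjt", "zztjjtz", "zztjjtztz"
Position 1: zztjjt

zztjjt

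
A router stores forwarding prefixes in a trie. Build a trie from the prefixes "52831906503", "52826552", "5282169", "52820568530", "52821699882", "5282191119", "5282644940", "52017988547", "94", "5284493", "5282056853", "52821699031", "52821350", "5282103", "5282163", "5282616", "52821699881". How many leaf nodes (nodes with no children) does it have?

Leaves are exactly the stored words that no other stored word extends.
Those words: "52017988547", "52820568530", "5282103", "52821350", "5282163", "52821699031", "52821699881", "52821699882", "5282191119", "5282616", "5282644940", "52826552", "52831906503", "5284493", "94"
Leaf count: 15

15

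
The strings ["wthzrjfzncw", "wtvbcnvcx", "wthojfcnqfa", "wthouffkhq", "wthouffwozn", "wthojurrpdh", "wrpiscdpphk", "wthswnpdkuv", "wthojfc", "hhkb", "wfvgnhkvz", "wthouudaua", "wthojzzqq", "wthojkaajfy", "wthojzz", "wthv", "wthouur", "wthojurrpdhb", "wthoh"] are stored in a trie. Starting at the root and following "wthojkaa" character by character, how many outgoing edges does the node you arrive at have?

The children of the "wthojkaa" node are the distinct next characters among strings starting with "wthojkaa".
Distinct next characters after "wthojkaa": j.
That node has 1 child edge.

1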